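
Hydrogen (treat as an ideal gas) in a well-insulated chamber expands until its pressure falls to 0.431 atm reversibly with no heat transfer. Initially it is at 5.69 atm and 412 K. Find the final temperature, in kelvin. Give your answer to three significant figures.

T₂ ≈ 197 K

Adiabatic: T₂/T₁ = (P₂/P₁)^((γ−1)/γ).
For a diatomic ideal gas γ = 7/5, so (γ−1)/γ = 2/7.
T₂ = 412 × (0.431/5.69)^(2/7) = 197.1 K.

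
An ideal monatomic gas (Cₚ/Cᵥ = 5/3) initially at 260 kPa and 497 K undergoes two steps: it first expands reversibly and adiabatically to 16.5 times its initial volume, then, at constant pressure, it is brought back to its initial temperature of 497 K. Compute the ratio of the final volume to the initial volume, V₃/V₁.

Adiabatic step: V₂/V₁ = 16.5; T₂ = T₁·(1/16.5)^(2/3) = 76.68 K.
Isobaric step: V₃/V₂ = T₃/T₂ = 497/76.68.
V₃/V₁ = (V₂/V₁)(V₃/V₂) = 16.5 × (497/76.68) = 106.9.

V₃/V₁ ≈ 107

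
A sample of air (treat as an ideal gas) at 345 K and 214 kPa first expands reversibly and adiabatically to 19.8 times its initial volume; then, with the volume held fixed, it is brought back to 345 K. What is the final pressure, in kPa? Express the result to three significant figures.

P₃ ≈ 10.8 kPa

For a diatomic ideal gas γ = 7/5.
Adiabatic step (PV^γ = const): P₂ = 214×(1/19.8)^(7/5) = 3.274 kPa; T₂ = 345×(1/19.8)^(2/5) = 104.5 K.
Isochoric: P₃ = P₂(T₃/T₂) = 3.274 × (345/104.5) = 10.81 kPa.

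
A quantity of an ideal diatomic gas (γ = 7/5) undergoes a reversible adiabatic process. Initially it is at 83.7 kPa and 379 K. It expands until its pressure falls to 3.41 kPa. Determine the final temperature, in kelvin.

T₂ ≈ 152 K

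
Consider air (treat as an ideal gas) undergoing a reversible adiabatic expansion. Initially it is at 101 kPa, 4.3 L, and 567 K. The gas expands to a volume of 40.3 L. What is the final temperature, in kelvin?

For a reversible adiabat TV^(γ−1) is constant, so T₂ = T₁ (V₁/V₂)^(γ−1).
γ = 7/5 for a diatomic ideal gas.
T₂ = 567 × (4.3/40.3)^(2/5) = 231.7 K.

T₂ ≈ 232 K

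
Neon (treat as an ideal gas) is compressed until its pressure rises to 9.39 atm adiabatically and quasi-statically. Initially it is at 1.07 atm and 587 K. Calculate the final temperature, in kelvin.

T₂ ≈ 1400 K

Adiabatic: T₂/T₁ = (P₂/P₁)^((γ−1)/γ).
For a monatomic ideal gas γ = 5/3, so (γ−1)/γ = 2/5.
T₂ = 587 × (9.39/1.07)^(2/5) = 1399 K.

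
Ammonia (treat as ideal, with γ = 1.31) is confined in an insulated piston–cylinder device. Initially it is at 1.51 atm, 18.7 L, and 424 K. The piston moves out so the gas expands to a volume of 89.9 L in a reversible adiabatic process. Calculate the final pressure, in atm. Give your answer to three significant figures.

Adiabatic: P₁V₁^γ = P₂V₂^γ ⇒ P₂ = P₁ (V₁/V₂)^γ.
P₂ = 1.51 × (18.7/89.9)^(1.31) = 0.193 atm.

P₂ ≈ 0.193 atm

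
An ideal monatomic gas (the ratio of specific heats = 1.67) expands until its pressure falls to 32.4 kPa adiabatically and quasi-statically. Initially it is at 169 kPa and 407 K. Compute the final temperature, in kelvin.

T₂ ≈ 210 K

Along an adiabat T P^((1−γ)/γ) is constant, so T₂ = T₁ (P₂/P₁)^((γ−1)/γ).
T₂ = 407 × (32.4/169)^(0.401) = 209.8 K.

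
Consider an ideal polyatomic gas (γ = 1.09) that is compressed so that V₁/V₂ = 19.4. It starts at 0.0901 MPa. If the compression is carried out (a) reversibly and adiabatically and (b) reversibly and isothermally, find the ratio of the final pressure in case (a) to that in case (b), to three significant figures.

Isothermal: P_b = P₁(V₁/V₂) = 0.0901×19.4.
Adiabatic: P_a = P₁(V₁/V₂)^γ = 0.0901×19.4^(1.09).
P_a/P_b = (V₁/V₂)^(γ−1) = 19.4^(0.09) = 1.306.

P_adiabatic / P_isothermal ≈ 1.31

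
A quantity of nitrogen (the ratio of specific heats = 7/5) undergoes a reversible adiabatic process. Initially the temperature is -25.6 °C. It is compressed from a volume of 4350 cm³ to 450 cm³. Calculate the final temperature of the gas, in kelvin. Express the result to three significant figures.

T₂ ≈ 613 K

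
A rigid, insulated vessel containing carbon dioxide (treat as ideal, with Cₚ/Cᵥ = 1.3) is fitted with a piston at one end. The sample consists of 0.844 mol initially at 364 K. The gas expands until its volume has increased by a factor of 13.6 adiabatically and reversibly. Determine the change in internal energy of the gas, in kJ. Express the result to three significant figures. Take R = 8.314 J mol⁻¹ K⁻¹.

ΔU ≈ -4.62 kJ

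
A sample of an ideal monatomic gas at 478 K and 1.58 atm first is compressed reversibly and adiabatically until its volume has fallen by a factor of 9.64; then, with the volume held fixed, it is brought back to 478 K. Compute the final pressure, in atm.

P₃ ≈ 15.2 atm

For a monatomic ideal gas γ = 5/3.
Adiabatic step (PV^γ = const): P₂ = 1.58×9.64^(5/3) = 68.99 atm; T₂ = 478×9.64^(2/3) = 2165 K.
Isochoric: P₃ = P₂(T₃/T₂) = 68.99 × (478/2165) = 15.23 atm.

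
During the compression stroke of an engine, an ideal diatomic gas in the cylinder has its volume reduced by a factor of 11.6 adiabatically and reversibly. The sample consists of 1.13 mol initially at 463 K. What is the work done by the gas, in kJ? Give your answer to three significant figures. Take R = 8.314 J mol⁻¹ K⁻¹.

For a reversible adiabat TV^(γ−1) is constant, so T₂ = T₁ (V₁/V₂)^(γ−1).
γ = 7/5 for a diatomic ideal gas, so γ−1 = 2/5.
T₂ = 463 × 11.6^(2/5) = 1234 K.
Q = 0, so ΔU = W_on_gas = nCᵥΔT with Cᵥ = R/(γ−1) = 20.79 J/(mol·K).
ΔU = 1.13 × 20.79 × (1234 − 463) = 18110 J.
Work done by the gas = −ΔU = -18110 J.

W ≈ -18.1 kJ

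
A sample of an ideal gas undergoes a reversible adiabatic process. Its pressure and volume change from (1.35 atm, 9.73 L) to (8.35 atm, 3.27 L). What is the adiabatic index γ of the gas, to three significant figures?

γ ≈ 1.67

PV^γ = const ⇒ γ = ln(P₂/P₁) / ln(V₁/V₂).
γ = ln(8.35/1.35) / ln(9.73/3.27) = 1.671.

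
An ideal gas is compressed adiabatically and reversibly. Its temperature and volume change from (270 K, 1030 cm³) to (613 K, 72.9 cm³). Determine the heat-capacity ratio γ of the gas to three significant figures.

γ ≈ 1.31

TV^(γ−1) = const ⇒ γ − 1 = ln(T₂/T₁) / ln(V₁/V₂).
γ = 1 + ln(613/270) / ln(1030/72.9) = 1.31.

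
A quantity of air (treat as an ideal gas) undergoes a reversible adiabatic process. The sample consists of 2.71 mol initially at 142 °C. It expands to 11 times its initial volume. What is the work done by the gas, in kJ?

For a reversible adiabat TV^(γ−1) is constant, so T₂ = T₁ (V₁/V₂)^(γ−1).
γ = 7/5 for a diatomic ideal gas, so γ−1 = 2/5.
T₁ = 142 °C = 415.1 K.
T₂ = 415.1 × (1/11)^(2/5) = 159.1 K.
Q = 0, so ΔU = W_on_gas = nCᵥΔT with Cᵥ = R/(γ−1) = 20.79 J/(mol·K).
ΔU = 2.71 × 20.79 × (159.1 − 415.1) = -14420 J.
Work done by the gas = −ΔU = 14420 J.

W ≈ 14.4 kJ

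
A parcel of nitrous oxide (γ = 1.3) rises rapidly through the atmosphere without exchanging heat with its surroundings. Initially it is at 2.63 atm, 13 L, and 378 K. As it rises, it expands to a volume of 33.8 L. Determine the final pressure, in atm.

Since PV^γ is constant along a reversible adiabat, P₂ = P₁ (V₁/V₂)^γ.
P₂ = 2.63 × (13/33.8)^(1.3) = 0.7594 atm.

P₂ ≈ 0.759 atm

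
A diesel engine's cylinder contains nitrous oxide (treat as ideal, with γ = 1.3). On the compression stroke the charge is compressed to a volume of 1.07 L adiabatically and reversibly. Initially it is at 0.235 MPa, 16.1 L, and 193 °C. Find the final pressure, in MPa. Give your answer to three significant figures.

P₂ ≈ 7.98 MPa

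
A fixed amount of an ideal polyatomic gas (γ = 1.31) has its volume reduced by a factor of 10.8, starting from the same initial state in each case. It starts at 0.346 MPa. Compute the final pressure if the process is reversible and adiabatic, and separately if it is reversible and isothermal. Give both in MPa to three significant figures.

adiabatic: 7.81 MPa; isothermal: 3.74 MPa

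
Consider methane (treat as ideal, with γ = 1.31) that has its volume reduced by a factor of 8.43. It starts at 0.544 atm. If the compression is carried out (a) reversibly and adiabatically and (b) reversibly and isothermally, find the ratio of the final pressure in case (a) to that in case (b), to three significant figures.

P_adiabatic / P_isothermal ≈ 1.94

Isothermal: P_b = P₁(V₁/V₂) = 0.544×8.43.
Adiabatic: P_a = P₁(V₁/V₂)^γ = 0.544×8.43^(1.31).
P_a/P_b = (V₁/V₂)^(γ−1) = 8.43^(0.31) = 1.936.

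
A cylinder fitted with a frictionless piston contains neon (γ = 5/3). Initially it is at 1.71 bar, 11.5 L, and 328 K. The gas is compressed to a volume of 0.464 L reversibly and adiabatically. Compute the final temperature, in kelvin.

T₂ ≈ 2790 K

For a reversible adiabat TV^(γ−1) is constant, so T₂ = T₁ (V₁/V₂)^(γ−1).
T₂ = 328 × (11.5/0.464)^(2/3) = 2788 K.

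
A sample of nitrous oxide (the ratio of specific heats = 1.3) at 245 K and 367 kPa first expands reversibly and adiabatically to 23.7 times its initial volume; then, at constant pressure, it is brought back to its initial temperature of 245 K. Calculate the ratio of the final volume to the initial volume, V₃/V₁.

V₃/V₁ ≈ 61.3

Adiabatic step: V₂/V₁ = 23.7; T₂ = T₁·(1/23.7)^(0.3) = 94.79 K.
Isobaric step: V₃/V₂ = T₃/T₂ = 245/94.79.
V₃/V₁ = (V₂/V₁)(V₃/V₂) = 23.7 × (245/94.79) = 61.26.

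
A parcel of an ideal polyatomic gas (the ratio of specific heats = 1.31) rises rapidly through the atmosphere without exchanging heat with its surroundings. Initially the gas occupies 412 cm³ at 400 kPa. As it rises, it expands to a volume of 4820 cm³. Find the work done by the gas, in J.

P₂ = P₁(V₁/V₂)^γ = 400×(412/4820)^(1.31) = 15.95 kPa.
For a reversible adiabat, W_by_gas = (P₁V₁ − P₂V₂)/(γ−1).
W_by = (400000×0.000412 − 15950×0.00482) / (0.31) = 283.6 J.

W ≈ 284 J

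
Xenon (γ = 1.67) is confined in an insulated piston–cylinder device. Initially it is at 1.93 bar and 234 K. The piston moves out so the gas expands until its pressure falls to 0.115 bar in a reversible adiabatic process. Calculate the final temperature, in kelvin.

Along an adiabat T P^((1−γ)/γ) is constant, so T₂ = T₁ (P₂/P₁)^((γ−1)/γ).
T₂ = 234 × (0.115/1.93)^(0.401) = 75.48 K.

T₂ ≈ 75.5 K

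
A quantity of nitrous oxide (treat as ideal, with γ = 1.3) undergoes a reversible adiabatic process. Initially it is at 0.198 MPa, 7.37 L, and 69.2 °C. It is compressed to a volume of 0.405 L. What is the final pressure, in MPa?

Adiabatic: P₁V₁^γ = P₂V₂^γ ⇒ P₂ = P₁ (V₁/V₂)^γ.
P₂ = 0.198 × (7.37/0.405)^(1.3) = 8.604 MPa.

P₂ ≈ 8.60 MPa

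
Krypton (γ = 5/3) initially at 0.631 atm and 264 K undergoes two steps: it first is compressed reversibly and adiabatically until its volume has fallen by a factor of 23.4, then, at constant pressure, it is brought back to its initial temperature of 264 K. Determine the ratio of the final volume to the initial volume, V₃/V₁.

V₃/V₁ ≈ 0.00522

Adiabatic step: V₂/V₁ = 0.04274; T₂ = T₁·23.4^(2/3) = 2160 K.
Isobaric step: V₃/V₂ = T₃/T₂ = 264/2160.
V₃/V₁ = (V₂/V₁)(V₃/V₂) = 0.04274 × (264/2160) = 0.005224.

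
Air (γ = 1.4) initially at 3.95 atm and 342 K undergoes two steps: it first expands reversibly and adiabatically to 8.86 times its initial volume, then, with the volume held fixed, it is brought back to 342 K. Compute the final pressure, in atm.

Adiabatic step (PV^γ = const): P₂ = 3.95×(1/8.86)^(1.4) = 0.1863 atm; T₂ = 342×(1/8.86)^(0.4) = 142.9 K.
Isochoric: P₃ = P₂(T₃/T₂) = 0.1863 × (342/142.9) = 0.4458 atm.

P₃ ≈ 0.446 atm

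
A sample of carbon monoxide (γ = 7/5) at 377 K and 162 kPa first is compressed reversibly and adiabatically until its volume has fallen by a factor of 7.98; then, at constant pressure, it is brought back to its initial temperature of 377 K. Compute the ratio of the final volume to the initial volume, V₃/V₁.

Adiabatic step: V₂/V₁ = 0.1253; T₂ = T₁·7.98^(2/5) = 865.3 K.
Isobaric step: V₃/V₂ = T₃/T₂ = 377/865.3.
V₃/V₁ = (V₂/V₁)(V₃/V₂) = 0.1253 × (377/865.3) = 0.0546.

V₃/V₁ ≈ 0.0546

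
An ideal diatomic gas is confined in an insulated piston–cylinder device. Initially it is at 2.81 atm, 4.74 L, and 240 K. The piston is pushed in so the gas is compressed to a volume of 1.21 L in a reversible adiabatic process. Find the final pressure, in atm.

P₂ ≈ 19.0 atm

Since PV^γ is constant along a reversible adiabat, P₂ = P₁ (V₁/V₂)^γ.
γ = 7/5 for a diatomic ideal gas.
P₂ = 2.81 × (4.74/1.21)^(7/5) = 19.01 atm.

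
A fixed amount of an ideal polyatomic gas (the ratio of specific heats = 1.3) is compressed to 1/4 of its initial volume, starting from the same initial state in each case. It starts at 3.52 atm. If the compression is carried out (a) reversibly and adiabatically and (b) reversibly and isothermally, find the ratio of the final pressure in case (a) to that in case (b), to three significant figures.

P_adiabatic / P_isothermal ≈ 1.52

Isothermal: P_b = P₁(V₁/V₂) = 3.52×4.
Adiabatic: P_a = P₁(V₁/V₂)^γ = 3.52×4^(1.3).
P_a/P_b = (V₁/V₂)^(γ−1) = 4^(0.3) = 1.516.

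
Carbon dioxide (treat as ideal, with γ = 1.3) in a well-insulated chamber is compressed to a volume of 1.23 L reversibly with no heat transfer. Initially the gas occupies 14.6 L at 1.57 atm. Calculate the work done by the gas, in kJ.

P₂ = P₁(V₁/V₂)^γ = 1.57×(14.6/1.23)^(1.3) = 39.15 atm.
For a reversible adiabat, W_by_gas = (P₁V₁ − P₂V₂)/(γ−1).
W_by = (159100×0.0146 − 3.966×10^6×0.00123) / (0.3) = -8520 J.

W ≈ -8.52 kJ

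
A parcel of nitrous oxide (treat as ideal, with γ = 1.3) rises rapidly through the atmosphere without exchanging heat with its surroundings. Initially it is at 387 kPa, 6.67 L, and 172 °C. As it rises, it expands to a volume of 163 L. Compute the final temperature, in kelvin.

T₂ ≈ 171 K

Adiabatic: T₁V₁^(γ−1) = T₂V₂^(γ−1) ⇒ T₂ = T₁ (V₁/V₂)^(γ−1).
T₁ = 172 °C = 445.1 K.
T₂ = 445.1 × (6.67/163)^(0.3) = 170.6 K.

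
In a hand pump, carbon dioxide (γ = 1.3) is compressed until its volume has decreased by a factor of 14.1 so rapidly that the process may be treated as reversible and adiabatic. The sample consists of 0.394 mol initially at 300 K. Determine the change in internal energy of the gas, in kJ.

ΔU ≈ 3.97 kJ

Adiabatic: T₁V₁^(γ−1) = T₂V₂^(γ−1) ⇒ T₂ = T₁ (V₁/V₂)^(γ−1).
T₂ = 300 × 14.1^(0.3) = 663.6 K.
Q = 0, so ΔU = W_on_gas = nCᵥΔT with Cᵥ = R/(γ−1) = 27.71 J/(mol·K).
ΔU = 0.394 × 27.71 × (663.6 − 300) = 3970 J.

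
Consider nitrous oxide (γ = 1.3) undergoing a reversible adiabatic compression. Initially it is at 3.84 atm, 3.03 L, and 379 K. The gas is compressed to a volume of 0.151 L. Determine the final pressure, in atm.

P₂ ≈ 189 atm

Since PV^γ is constant along a reversible adiabat, P₂ = P₁ (V₁/V₂)^γ.
P₂ = 3.84 × (3.03/0.151)^(1.3) = 189.5 atm.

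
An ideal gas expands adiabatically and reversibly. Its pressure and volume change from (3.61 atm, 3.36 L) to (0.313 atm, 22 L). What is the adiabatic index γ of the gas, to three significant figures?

PV^γ = const ⇒ γ = ln(P₂/P₁) / ln(V₁/V₂).
γ = ln(0.313/3.61) / ln(3.36/22) = 1.301.

γ ≈ 1.30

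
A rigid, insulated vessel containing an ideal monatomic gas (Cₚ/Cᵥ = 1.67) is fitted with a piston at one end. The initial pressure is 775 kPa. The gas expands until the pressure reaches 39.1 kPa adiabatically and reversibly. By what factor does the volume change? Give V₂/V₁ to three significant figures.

V₂/V₁ ≈ 5.98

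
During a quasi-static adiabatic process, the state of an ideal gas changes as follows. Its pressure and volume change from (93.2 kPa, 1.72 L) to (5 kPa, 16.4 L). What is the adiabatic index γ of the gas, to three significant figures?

γ ≈ 1.30

PV^γ = const ⇒ γ = ln(P₂/P₁) / ln(V₁/V₂).
γ = ln(5/93.2) / ln(1.72/16.4) = 1.297.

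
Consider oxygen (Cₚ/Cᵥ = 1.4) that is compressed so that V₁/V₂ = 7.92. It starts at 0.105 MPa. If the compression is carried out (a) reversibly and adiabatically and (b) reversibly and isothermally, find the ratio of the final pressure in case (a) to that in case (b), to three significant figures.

P_adiabatic / P_isothermal ≈ 2.29

Isothermal: P_b = P₁(V₁/V₂) = 0.105×7.92.
Adiabatic: P_a = P₁(V₁/V₂)^γ = 0.105×7.92^(1.4).
P_a/P_b = (V₁/V₂)^(γ−1) = 7.92^(0.4) = 2.288.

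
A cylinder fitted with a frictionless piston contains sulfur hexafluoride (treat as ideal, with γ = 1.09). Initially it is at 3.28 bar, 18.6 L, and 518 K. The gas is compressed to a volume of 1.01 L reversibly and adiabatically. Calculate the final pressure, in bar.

P₂ ≈ 78.5 bar

Adiabatic: P₁V₁^γ = P₂V₂^γ ⇒ P₂ = P₁ (V₁/V₂)^γ.
P₂ = 3.28 × (18.6/1.01)^(1.09) = 78.51 bar.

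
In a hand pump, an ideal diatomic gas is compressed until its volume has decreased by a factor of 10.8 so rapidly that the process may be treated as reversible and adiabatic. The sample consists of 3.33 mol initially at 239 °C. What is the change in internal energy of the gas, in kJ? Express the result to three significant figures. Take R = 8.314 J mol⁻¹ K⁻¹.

ΔU ≈ 56.4 kJ

For a reversible adiabat TV^(γ−1) is constant, so T₂ = T₁ (V₁/V₂)^(γ−1).
γ = 7/5 for a diatomic ideal gas, so γ−1 = 2/5.
T₁ = 239 °C = 512.1 K.
T₂ = 512.1 × 10.8^(2/5) = 1327 K.
Q = 0, so ΔU = W_on_gas = nCᵥΔT with Cᵥ = R/(γ−1) = 20.79 J/(mol·K).
ΔU = 3.33 × 20.79 × (1327 − 512.1) = 56380 J.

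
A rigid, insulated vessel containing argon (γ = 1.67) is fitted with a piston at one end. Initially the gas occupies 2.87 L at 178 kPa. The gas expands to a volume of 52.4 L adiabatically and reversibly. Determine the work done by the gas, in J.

W ≈ 654 J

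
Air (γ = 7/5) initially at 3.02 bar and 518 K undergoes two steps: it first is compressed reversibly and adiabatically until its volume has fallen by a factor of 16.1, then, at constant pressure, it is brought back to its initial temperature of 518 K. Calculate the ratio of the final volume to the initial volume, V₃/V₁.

Adiabatic step: V₂/V₁ = 0.06211; T₂ = T₁·16.1^(2/5) = 1574 K.
Isobaric step: V₃/V₂ = T₃/T₂ = 518/1574.
V₃/V₁ = (V₂/V₁)(V₃/V₂) = 0.06211 × (518/1574) = 0.02044.

V₃/V₁ ≈ 0.0204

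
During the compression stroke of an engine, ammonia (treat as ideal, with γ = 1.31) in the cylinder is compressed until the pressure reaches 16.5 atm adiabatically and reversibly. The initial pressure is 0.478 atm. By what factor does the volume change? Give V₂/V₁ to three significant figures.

From PV^γ = const, V₂/V₁ = (P₁/P₂)^(1/γ).
V₂/V₁ = (0.478/16.5)^(0.763) = 0.06697.

V₂/V₁ ≈ 0.0670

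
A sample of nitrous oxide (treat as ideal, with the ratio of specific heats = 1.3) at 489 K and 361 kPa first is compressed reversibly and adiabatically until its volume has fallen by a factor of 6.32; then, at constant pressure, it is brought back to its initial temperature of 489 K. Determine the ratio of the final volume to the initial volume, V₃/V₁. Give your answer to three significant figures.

V₃/V₁ ≈ 0.0910

Adiabatic step: V₂/V₁ = 0.1582; T₂ = T₁·6.32^(0.3) = 850.2 K.
Isobaric step: V₃/V₂ = T₃/T₂ = 489/850.2.
V₃/V₁ = (V₂/V₁)(V₃/V₂) = 0.1582 × (489/850.2) = 0.09101.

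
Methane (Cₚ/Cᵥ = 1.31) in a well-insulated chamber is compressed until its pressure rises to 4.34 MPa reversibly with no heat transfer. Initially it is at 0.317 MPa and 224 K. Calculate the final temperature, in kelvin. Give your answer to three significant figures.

Along an adiabat T P^((1−γ)/γ) is constant, so T₂ = T₁ (P₂/P₁)^((γ−1)/γ).
T₂ = 224 × (4.34/0.317)^(0.237) = 416.1 K.

T₂ ≈ 416 K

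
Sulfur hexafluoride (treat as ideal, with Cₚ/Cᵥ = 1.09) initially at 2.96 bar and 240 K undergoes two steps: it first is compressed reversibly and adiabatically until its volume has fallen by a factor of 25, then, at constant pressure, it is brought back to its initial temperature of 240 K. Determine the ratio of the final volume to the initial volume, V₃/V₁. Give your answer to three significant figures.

V₃/V₁ ≈ 0.0299

Adiabatic step: V₂/V₁ = 0.04; T₂ = T₁·25^(0.09) = 320.6 K.
Isobaric step: V₃/V₂ = T₃/T₂ = 240/320.6.
V₃/V₁ = (V₂/V₁)(V₃/V₂) = 0.04 × (240/320.6) = 0.02994.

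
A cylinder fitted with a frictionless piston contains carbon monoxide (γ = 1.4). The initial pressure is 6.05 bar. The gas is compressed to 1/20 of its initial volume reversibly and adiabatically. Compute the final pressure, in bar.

Since PV^γ is constant along a reversible adiabat, P₂ = P₁ (V₁/V₂)^γ.
P₂ = 6.05 × 20^(1.4) = 401 bar.

P₂ ≈ 401 bar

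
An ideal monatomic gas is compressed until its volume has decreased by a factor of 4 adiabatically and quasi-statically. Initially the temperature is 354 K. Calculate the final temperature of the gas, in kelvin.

For a reversible adiabat TV^(γ−1) is constant, so T₂ = T₁ (V₁/V₂)^(γ−1).
For a monatomic ideal gas γ = 5/3, so γ−1 = 2/3.
T₂ = 354 × 4^(2/3) = 892 K.

T₂ ≈ 892 K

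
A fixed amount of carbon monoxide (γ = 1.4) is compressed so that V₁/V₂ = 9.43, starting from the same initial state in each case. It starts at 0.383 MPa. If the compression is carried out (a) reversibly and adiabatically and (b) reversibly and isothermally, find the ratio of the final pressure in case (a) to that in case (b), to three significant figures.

Isothermal: P_b = P₁(V₁/V₂) = 0.383×9.43.
Adiabatic: P_a = P₁(V₁/V₂)^γ = 0.383×9.43^(1.4).
P_a/P_b = (V₁/V₂)^(γ−1) = 9.43^(0.4) = 2.454.

P_adiabatic / P_isothermal ≈ 2.45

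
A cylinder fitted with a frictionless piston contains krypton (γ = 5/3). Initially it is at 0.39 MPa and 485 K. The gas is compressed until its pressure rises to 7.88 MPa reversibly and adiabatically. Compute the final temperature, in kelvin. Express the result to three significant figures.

Adiabatic: T₂/T₁ = (P₂/P₁)^((γ−1)/γ).
T₂ = 485 × (7.88/0.39)^(2/5) = 1614 K.

T₂ ≈ 1610 K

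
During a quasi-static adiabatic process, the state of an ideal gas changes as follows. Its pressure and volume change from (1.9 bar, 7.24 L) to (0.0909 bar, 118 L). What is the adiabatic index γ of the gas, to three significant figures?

γ ≈ 1.09

PV^γ = const ⇒ γ = ln(P₂/P₁) / ln(V₁/V₂).
γ = ln(0.0909/1.9) / ln(7.24/118) = 1.089.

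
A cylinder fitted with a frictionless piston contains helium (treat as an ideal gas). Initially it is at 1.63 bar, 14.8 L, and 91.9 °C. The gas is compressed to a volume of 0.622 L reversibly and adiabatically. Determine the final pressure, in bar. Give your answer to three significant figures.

P₂ ≈ 321 bar

Since PV^γ is constant along a reversible adiabat, P₂ = P₁ (V₁/V₂)^γ.
γ = 5/3 for a monatomic ideal gas.
P₂ = 1.63 × (14.8/0.622)^(5/3) = 320.9 bar.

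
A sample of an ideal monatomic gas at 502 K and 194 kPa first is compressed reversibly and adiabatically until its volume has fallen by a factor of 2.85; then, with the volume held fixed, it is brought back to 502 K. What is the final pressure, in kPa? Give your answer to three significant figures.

P₃ ≈ 553 kPa

For a monatomic ideal gas γ = 5/3.
Adiabatic step (PV^γ = const): P₂ = 194×2.85^(5/3) = 1111 kPa; T₂ = 502×2.85^(2/3) = 1009 K.
Isochoric: P₃ = P₂(T₃/T₂) = 1111 × (502/1009) = 552.9 kPa.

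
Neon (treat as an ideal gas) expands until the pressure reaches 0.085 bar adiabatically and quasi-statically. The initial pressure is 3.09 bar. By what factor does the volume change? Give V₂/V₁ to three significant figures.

V₂/V₁ ≈ 8.64

From PV^γ = const, V₂/V₁ = (P₁/P₂)^(1/γ).
For a monatomic ideal gas γ = 5/3.
V₂/V₁ = (3.09/0.085)^(3/5) = 8.636.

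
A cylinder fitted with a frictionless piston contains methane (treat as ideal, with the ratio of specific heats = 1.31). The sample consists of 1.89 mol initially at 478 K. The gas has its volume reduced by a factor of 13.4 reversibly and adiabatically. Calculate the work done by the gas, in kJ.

W ≈ -29.9 kJ

Adiabatic: T₁V₁^(γ−1) = T₂V₂^(γ−1) ⇒ T₂ = T₁ (V₁/V₂)^(γ−1).
T₂ = 478 × 13.4^(0.31) = 1069 K.
Q = 0, so ΔU = W_on_gas = nCᵥΔT with Cᵥ = R/(γ−1) = 26.82 J/(mol·K).
ΔU = 1.89 × 26.82 × (1069 − 478) = 29940 J.
Work done by the gas = −ΔU = -29940 J.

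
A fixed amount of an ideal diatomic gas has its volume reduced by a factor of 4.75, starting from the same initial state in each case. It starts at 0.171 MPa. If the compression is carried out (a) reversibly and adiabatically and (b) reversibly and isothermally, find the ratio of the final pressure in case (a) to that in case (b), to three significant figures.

For a diatomic ideal gas γ = 7/5.
Isothermal: P_b = P₁(V₁/V₂) = 0.171×4.75.
Adiabatic: P_a = P₁(V₁/V₂)^γ = 0.171×4.75^(7/5).
P_a/P_b = (V₁/V₂)^(γ−1) = 4.75^(2/5) = 1.865.

P_adiabatic / P_isothermal ≈ 1.86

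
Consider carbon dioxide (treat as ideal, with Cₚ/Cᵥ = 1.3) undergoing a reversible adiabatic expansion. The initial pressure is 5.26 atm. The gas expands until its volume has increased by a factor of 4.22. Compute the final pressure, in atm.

Since PV^γ is constant along a reversible adiabat, P₂ = P₁ (V₁/V₂)^γ.
P₂ = 5.26 × (1/4.22)^(1.3) = 0.8092 atm.

P₂ ≈ 0.809 atm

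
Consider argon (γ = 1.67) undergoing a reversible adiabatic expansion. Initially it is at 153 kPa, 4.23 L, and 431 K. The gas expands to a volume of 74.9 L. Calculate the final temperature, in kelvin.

T₂ ≈ 62.8 K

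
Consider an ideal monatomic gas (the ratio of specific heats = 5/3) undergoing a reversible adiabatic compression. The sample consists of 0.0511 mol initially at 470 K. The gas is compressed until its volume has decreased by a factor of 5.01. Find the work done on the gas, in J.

For a reversible adiabat TV^(γ−1) is constant, so T₂ = T₁ (V₁/V₂)^(γ−1).
T₂ = 470 × 5.01^(2/3) = 1376 K.
Q = 0, so ΔU = W_on_gas = nCᵥΔT with Cᵥ = R/(γ−1) = 12.47 J/(mol·K).
ΔU = 0.0511 × 12.47 × (1376 − 470) = 577.4 J.

W ≈ 577 J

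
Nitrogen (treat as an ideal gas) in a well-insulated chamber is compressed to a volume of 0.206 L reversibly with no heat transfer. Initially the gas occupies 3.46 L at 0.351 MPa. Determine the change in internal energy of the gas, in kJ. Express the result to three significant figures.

γ = 7/5 for a diatomic ideal gas.
P₂ = P₁(V₁/V₂)^γ = 0.351×(3.46/0.206)^(7/5) = 18.22 MPa.
For a reversible adiabat, W_by_gas = (P₁V₁ − P₂V₂)/(γ−1).
W_by = (351000×0.00346 − 1.822×10^7×0.000206) / (2/5) = -6348 J.
Q = 0 ⇒ ΔU = −W_by = 6348 J.

ΔU ≈ 6.35 kJ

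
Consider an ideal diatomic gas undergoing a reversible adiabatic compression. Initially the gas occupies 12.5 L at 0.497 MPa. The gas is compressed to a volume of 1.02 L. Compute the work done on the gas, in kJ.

γ = 7/5 for a diatomic ideal gas.
P₂ = P₁(V₁/V₂)^γ = 0.497×(12.5/1.02)^(7/5) = 16.6 MPa.
For a reversible adiabat, W_by_gas = (P₁V₁ − P₂V₂)/(γ−1).
W_by = (497000×0.0125 − 1.66×10^7×0.00102) / (2/5) = -26790 J.
W_on_gas = −W_by = 26790 J.

W ≈ 26.8 kJ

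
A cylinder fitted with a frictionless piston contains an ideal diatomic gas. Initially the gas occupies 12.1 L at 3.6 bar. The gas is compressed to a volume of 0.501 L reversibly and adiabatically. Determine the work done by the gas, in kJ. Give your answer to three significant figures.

γ = 7/5 for a diatomic ideal gas.
P₂ = P₁(V₁/V₂)^γ = 3.6×(12.1/0.501)^(7/5) = 310.8 bar.
For a reversible adiabat, W_by_gas = (P₁V₁ − P₂V₂)/(γ−1).
W_by = (360000×0.0121 − 3.108×10^7×0.000501) / (2/5) = -28030 J.

W ≈ -28.0 kJ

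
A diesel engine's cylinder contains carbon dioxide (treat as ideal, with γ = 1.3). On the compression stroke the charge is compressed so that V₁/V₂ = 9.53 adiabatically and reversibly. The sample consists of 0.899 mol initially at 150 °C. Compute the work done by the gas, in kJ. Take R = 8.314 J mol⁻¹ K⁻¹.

W ≈ -10.2 kJ

For a reversible adiabat TV^(γ−1) is constant, so T₂ = T₁ (V₁/V₂)^(γ−1).
T₁ = 150 °C = 423.1 K.
T₂ = 423.1 × 9.53^(0.3) = 832.2 K.
Q = 0, so ΔU = W_on_gas = nCᵥΔT with Cᵥ = R/(γ−1) = 27.71 J/(mol·K).
ΔU = 0.899 × 27.71 × (832.2 − 423.1) = 10190 J.
Work done by the gas = −ΔU = -10190 J.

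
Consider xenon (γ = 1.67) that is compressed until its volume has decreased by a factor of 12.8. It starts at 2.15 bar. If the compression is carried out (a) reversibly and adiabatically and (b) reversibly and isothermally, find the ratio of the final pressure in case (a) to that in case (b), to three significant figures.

P_adiabatic / P_isothermal ≈ 5.52

Isothermal: P_b = P₁(V₁/V₂) = 2.15×12.8.
Adiabatic: P_a = P₁(V₁/V₂)^γ = 2.15×12.8^(1.67).
P_a/P_b = (V₁/V₂)^(γ−1) = 12.8^(0.67) = 5.519.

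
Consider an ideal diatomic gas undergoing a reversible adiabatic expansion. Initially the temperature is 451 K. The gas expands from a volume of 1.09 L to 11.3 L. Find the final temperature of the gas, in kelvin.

T₂ ≈ 177 K

Adiabatic: T₁V₁^(γ−1) = T₂V₂^(γ−1) ⇒ T₂ = T₁ (V₁/V₂)^(γ−1).
For a diatomic ideal gas γ = 7/5, so γ−1 = 2/5.
T₂ = 451 × (1.09/11.3)^(2/5) = 177 K.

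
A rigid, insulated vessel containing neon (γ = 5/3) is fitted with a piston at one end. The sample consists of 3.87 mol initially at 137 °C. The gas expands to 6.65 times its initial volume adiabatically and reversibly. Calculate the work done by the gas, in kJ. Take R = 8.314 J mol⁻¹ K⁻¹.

W ≈ 14.2 kJ

Adiabatic: T₁V₁^(γ−1) = T₂V₂^(γ−1) ⇒ T₂ = T₁ (V₁/V₂)^(γ−1).
T₁ = 137 °C = 410.1 K.
T₂ = 410.1 × (1/6.65)^(2/3) = 116 K.
Q = 0, so ΔU = W_on_gas = nCᵥΔT with Cᵥ = R/(γ−1) = 12.47 J/(mol·K).
ΔU = 3.87 × 12.47 × (116 − 410.1) = -14200 J.
Work done by the gas = −ΔU = 14200 J.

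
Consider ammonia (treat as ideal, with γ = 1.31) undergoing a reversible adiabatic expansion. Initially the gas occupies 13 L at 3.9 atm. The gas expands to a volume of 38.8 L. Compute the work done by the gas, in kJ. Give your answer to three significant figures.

W ≈ 4.76 kJ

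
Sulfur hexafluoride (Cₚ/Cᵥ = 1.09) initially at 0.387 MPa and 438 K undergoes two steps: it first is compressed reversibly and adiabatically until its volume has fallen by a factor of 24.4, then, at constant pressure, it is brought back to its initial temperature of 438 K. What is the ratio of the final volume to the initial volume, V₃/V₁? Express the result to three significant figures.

V₃/V₁ ≈ 0.0307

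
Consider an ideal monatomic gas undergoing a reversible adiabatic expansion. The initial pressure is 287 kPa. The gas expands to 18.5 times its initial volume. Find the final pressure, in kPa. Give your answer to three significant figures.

P₂ ≈ 2.22 kPa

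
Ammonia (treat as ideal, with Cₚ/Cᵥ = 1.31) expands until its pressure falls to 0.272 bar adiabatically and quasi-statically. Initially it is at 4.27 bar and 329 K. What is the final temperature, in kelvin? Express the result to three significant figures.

T₂ ≈ 171 K

Adiabatic: T₂/T₁ = (P₂/P₁)^((γ−1)/γ).
T₂ = 329 × (0.272/4.27)^(0.237) = 171.5 K.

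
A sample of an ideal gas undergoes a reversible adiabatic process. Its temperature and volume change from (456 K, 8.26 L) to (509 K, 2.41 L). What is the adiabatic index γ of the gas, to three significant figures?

TV^(γ−1) = const ⇒ γ − 1 = ln(T₂/T₁) / ln(V₁/V₂).
γ = 1 + ln(509/456) / ln(8.26/2.41) = 1.089.

γ ≈ 1.09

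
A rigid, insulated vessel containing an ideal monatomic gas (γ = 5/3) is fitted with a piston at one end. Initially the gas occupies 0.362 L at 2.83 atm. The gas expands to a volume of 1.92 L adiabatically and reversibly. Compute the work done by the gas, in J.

W ≈ 105 J

P₂ = P₁(V₁/V₂)^γ = 2.83×(0.362/1.92)^(5/3) = 0.1754 atm.
For a reversible adiabat, W_by_gas = (P₁V₁ − P₂V₂)/(γ−1).
W_by = (286700×0.000362 − 17780×0.00192) / (2/3) = 104.5 J.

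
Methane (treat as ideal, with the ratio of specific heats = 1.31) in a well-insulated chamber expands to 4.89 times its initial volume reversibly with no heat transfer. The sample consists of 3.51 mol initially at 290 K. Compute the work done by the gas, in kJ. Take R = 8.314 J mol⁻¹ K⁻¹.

Adiabatic: T₁V₁^(γ−1) = T₂V₂^(γ−1) ⇒ T₂ = T₁ (V₁/V₂)^(γ−1).
T₂ = 290 × (1/4.89)^(0.31) = 177.3 K.
Q = 0, so ΔU = W_on_gas = nCᵥΔT with Cᵥ = R/(γ−1) = 26.82 J/(mol·K).
ΔU = 3.51 × 26.82 × (177.3 − 290) = -10610 J.
Work done by the gas = −ΔU = 10610 J.

W ≈ 10.6 kJ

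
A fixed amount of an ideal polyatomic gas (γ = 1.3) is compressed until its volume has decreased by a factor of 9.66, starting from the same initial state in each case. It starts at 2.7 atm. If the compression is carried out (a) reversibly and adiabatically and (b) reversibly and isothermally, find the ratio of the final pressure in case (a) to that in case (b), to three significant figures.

Isothermal: P_b = P₁(V₁/V₂) = 2.7×9.66.
Adiabatic: P_a = P₁(V₁/V₂)^γ = 2.7×9.66^(1.3).
P_a/P_b = (V₁/V₂)^(γ−1) = 9.66^(0.3) = 1.975.

P_adiabatic / P_isothermal ≈ 1.97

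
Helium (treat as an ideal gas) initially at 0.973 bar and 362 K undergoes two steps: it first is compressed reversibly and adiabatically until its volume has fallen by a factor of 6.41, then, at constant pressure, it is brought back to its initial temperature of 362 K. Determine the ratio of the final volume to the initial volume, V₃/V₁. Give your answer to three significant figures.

V₃/V₁ ≈ 0.0452

For a monatomic ideal gas γ = 5/3.
Adiabatic step: V₂/V₁ = 0.156; T₂ = T₁·6.41^(2/3) = 1249 K.
Isobaric step: V₃/V₂ = T₃/T₂ = 362/1249.
V₃/V₁ = (V₂/V₁)(V₃/V₂) = 0.156 × (362/1249) = 0.04521.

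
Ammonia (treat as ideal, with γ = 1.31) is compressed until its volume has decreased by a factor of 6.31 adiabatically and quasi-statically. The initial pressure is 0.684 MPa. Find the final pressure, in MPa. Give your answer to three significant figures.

Adiabatic: P₁V₁^γ = P₂V₂^γ ⇒ P₂ = P₁ (V₁/V₂)^γ.
P₂ = 0.684 × 6.31^(1.31) = 7.64 MPa.

P₂ ≈ 7.64 MPa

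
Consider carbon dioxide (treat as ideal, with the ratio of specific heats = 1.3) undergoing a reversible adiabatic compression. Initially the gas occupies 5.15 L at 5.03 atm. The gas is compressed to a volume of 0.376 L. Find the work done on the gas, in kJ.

P₂ = P₁(V₁/V₂)^γ = 5.03×(5.15/0.376)^(1.3) = 151.1 atm.
For a reversible adiabat, W_by_gas = (P₁V₁ − P₂V₂)/(γ−1).
W_by = (509700×0.00515 − 1.531×10^7×0.000376) / (0.3) = -10440 J.
W_on_gas = −W_by = 10440 J.

W ≈ 10.4 kJ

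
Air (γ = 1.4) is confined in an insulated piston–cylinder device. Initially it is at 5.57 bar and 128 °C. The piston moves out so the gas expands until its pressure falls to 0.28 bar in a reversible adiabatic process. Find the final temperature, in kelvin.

T₂ ≈ 171 K

Adiabatic: T₂/T₁ = (P₂/P₁)^((γ−1)/γ).
T₁ = 128 °C = 401.1 K.
T₂ = 401.1 × (0.28/5.57)^(0.286) = 170.7 K.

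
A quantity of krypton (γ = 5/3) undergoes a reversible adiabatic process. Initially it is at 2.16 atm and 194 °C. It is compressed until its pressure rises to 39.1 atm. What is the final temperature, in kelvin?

T₂ ≈ 1490 K

Adiabatic: T₂/T₁ = (P₂/P₁)^((γ−1)/γ).
T₁ = 194 °C = 467.1 K.
T₂ = 467.1 × (39.1/2.16)^(2/5) = 1488 K.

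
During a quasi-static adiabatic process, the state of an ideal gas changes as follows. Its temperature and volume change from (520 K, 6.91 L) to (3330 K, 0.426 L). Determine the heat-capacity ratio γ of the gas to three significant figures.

γ ≈ 1.67

TV^(γ−1) = const ⇒ γ − 1 = ln(T₂/T₁) / ln(V₁/V₂).
γ = 1 + ln(3330/520) / ln(6.91/0.426) = 1.666.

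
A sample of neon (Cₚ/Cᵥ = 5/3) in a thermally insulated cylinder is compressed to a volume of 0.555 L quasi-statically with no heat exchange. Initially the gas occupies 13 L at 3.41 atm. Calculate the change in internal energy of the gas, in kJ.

ΔU ≈ 48.4 kJ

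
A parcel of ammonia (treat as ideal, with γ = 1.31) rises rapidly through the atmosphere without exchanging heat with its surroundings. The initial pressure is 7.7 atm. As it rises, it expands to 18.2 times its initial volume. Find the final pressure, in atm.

Adiabatic: P₁V₁^γ = P₂V₂^γ ⇒ P₂ = P₁ (V₁/V₂)^γ.
P₂ = 7.7 × (1/18.2)^(1.31) = 0.1721 atm.

P₂ ≈ 0.172 atm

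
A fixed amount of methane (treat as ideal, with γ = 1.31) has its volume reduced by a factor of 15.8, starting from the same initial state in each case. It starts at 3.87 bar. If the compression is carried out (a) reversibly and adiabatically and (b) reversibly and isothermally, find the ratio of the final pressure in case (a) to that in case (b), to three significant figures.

P_adiabatic / P_isothermal ≈ 2.35

Isothermal: P_b = P₁(V₁/V₂) = 3.87×15.8.
Adiabatic: P_a = P₁(V₁/V₂)^γ = 3.87×15.8^(1.31).
P_a/P_b = (V₁/V₂)^(γ−1) = 15.8^(0.31) = 2.353.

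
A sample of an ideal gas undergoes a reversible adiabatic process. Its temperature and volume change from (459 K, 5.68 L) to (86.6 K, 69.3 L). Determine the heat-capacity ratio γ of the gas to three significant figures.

TV^(γ−1) = const ⇒ γ − 1 = ln(T₂/T₁) / ln(V₁/V₂).
γ = 1 + ln(86.6/459) / ln(5.68/69.3) = 1.667.

γ ≈ 1.67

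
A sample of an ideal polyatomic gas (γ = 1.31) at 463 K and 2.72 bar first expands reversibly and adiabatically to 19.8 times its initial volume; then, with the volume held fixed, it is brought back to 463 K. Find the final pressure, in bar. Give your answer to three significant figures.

P₃ ≈ 0.137 bar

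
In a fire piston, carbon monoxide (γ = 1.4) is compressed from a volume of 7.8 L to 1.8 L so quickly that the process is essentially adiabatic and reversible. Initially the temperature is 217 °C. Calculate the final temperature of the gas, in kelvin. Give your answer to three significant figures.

For a reversible adiabat TV^(γ−1) is constant, so T₂ = T₁ (V₁/V₂)^(γ−1).
T₁ = 217 °C = 490.1 K.
T₂ = 490.1 × (7.8/1.8)^(0.4) = 881.2 K.

T₂ ≈ 881 K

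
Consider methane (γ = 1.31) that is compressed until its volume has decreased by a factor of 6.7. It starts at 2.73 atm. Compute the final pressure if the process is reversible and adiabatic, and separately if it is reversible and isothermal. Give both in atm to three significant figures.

adiabatic: 33.0 atm; isothermal: 18.3 atm

Isothermal: P₂ = P₁(V₁/V₂) = 2.73×6.7 = 18.29 atm.
Adiabatic: P₂ = P₁(V₁/V₂)^γ = 2.73×6.7^(1.31) = 32.99 atm.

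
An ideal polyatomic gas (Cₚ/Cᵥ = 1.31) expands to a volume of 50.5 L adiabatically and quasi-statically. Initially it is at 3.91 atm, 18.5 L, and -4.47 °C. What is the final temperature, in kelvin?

Adiabatic: T₁V₁^(γ−1) = T₂V₂^(γ−1) ⇒ T₂ = T₁ (V₁/V₂)^(γ−1).
T₁ = -4.47 °C = 268.7 K.
T₂ = 268.7 × (18.5/50.5)^(0.31) = 196.8 K.

T₂ ≈ 197 K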